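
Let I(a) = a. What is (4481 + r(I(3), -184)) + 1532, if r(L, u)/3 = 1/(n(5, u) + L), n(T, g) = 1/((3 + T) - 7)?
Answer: 24055/4 ≈ 6013.8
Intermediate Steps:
n(T, g) = 1/(-4 + T)
r(L, u) = 3/(1 + L) (r(L, u) = 3/(1/(-4 + 5) + L) = 3/(1/1 + L) = 3/(1 + L))
(4481 + r(I(3), -184)) + 1532 = (4481 + 3/(1 + 3)) + 1532 = (4481 + 3/4) + 1532 = (4481 + 3*(¼)) + 1532 = (4481 + ¾) + 1532 = 17927/4 + 1532 = 24055/4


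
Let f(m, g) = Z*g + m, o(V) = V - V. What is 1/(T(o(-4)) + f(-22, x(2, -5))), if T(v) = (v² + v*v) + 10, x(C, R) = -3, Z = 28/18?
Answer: -3/50 ≈ -0.060000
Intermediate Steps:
o(V) = 0
Z = 14/9 (Z = 28*(1/18) = 14/9 ≈ 1.5556)
T(v) = 10 + 2*v² (T(v) = (v² + v²) + 10 = 2*v² + 10 = 10 + 2*v²)
f(m, g) = m + 14*g/9 (f(m, g) = 14*g/9 + m = m + 14*g/9)
1/(T(o(-4)) + f(-22, x(2, -5))) = 1/((10 + 2*0²) + (-22 + (14/9)*(-3))) = 1/((10 + 2*0) + (-22 - 14/3)) = 1/((10 + 0) - 80/3) = 1/(10 - 80/3) = 1/(-50/3) = -3/50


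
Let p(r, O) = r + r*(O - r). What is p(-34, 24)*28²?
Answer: -1572704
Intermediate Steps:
p(-34, 24)*28² = -34*(1 + 24 - 1*(-34))*28² = -34*(1 + 24 + 34)*784 = -34*59*784 = -2006*784 = -1572704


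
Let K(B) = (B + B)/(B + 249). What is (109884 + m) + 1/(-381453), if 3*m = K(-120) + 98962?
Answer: 18166154051/127151 ≈ 1.4287e+5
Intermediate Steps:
K(B) = 2*B/(249 + B) (K(B) = (2*B)/(249 + B) = 2*B/(249 + B))
m = 4255286/129 (m = (2*(-120)/(249 - 120) + 98962)/3 = (2*(-120)/129 + 98962)/3 = (2*(-120)*(1/129) + 98962)/3 = (-80/43 + 98962)/3 = (⅓)*(4255286/43) = 4255286/129 ≈ 32987.)
(109884 + m) + 1/(-381453) = (109884 + 4255286/129) + 1/(-381453) = 18430322/129 - 1/381453 = 18166154051/127151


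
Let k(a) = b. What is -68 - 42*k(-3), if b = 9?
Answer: -446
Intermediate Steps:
k(a) = 9
-68 - 42*k(-3) = -68 - 42*9 = -68 - 378 = -446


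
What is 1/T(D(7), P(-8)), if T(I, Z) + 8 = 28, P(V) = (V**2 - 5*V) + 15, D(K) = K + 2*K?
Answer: 1/20 ≈ 0.050000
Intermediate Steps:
D(K) = 3*K
P(V) = 15 + V**2 - 5*V
T(I, Z) = 20 (T(I, Z) = -8 + 28 = 20)
1/T(D(7), P(-8)) = 1/20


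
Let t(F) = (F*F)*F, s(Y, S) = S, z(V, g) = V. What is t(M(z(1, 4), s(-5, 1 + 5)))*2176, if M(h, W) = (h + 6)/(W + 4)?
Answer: 93296/125 ≈ 746.37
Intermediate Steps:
M(h, W) = (6 + h)/(4 + W)
t(F) = F³ (t(F) = F²*F = F³)
t(M(z(1, 4), s(-5, 1 + 5)))*2176 = ((6 + 1)/(4 + (1 + 5)))³*2176 = (7/(4 + 6))³*2176 = (7/10)³*2176 = (343/1000)*2176 = 93296/125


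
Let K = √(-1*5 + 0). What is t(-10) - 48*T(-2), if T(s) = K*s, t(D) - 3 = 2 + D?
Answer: -5 + 96*I*√5 ≈ -5.0 + 214.66*I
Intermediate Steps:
t(D) = 5 + D (t(D) = 3 + (2 + D) = 5 + D)
K = I*√5 (K = √(-5 + 0) = √(-5) = I*√5 ≈ 2.2361*I)
T(s) = I*s*√5 (T(s) = (I*√5)*s = I*s*√5)
t(-10) - 48*T(-2) = (5 - 10) - 48*I*(-2)*√5 = -5 - (-96)*I*√5 = -5 + 96*I*√5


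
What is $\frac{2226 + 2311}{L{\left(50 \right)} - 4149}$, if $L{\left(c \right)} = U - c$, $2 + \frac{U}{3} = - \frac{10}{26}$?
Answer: $- \frac{58981}{54680} \approx -1.0787$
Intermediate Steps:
$U = - \frac{93}{13}$ ($U = -6 + 3 \left(- \frac{10}{26}\right) = -6 + 3 \left(\left(-10\right) \frac{1}{26}\right) = -6 + 3 \left(- \frac{5}{13}\right) = -6 - \frac{15}{13} = - \frac{93}{13} \approx -7.1538$)
$L{\left(c \right)} = - \frac{93}{13} - c$
$\frac{2226 + 2311}{L{\left(50 \right)} - 4149} = \frac{2226 + 2311}{\left(- \frac{93}{13} - 50\right) - 4149} = \frac{4537}{\left(- \frac{93}{13} - 50\right) - 4149} = \frac{4537}{- \frac{743}{13} - 4149} = \frac{4537}{- \frac{54680}{13}} = 4537 \left(- \frac{13}{54680}\right) = - \frac{58981}{54680}$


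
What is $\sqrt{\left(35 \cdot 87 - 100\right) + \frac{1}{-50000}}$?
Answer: $\frac{3 \sqrt{81805555}}{500} \approx 54.268$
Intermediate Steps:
$\sqrt{\left(35 \cdot 87 - 100\right) + \frac{1}{-50000}} = \sqrt{\left(3045 - 100\right) - \frac{1}{50000}} = \sqrt{2945 - \frac{1}{50000}} = \sqrt{\frac{147249999}{50000}} = \frac{3 \sqrt{81805555}}{500}$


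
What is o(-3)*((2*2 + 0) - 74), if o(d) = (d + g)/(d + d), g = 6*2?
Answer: 105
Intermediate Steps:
g = 12
o(d) = (12 + d)/(2*d) (o(d) = (d + 12)/(d + d) = (12 + d)/((2*d)) = (12 + d)*(1/(2*d)) = (12 + d)/(2*d))
o(-3)*((2*2 + 0) - 74) = ((½)*(12 - 3)/(-3))*((2*2 + 0) - 74) = ((½)*(-⅓)*9)*((4 + 0) - 74) = -3*(4 - 74)/2 = -3/2*(-70) = 105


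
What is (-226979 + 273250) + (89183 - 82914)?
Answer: 52540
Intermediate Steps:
(-226979 + 273250) + (89183 - 82914) = 46271 + 6269 = 52540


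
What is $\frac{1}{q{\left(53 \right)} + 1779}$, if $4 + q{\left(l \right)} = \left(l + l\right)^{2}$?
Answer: $\frac{1}{13011} \approx 7.6858 \cdot 10^{-5}$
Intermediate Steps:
$q{\left(l \right)} = -4 + 4 l^{2}$ ($q{\left(l \right)} = -4 + \left(l + l\right)^{2} = -4 + \left(2 l\right)^{2} = -4 + 4 l^{2}$)
$\frac{1}{q{\left(53 \right)} + 1779} = \frac{1}{\left(-4 + 4 \cdot 53^{2}\right) + 1779} = \frac{1}{\left(-4 + 4 \cdot 2809\right) + 1779} = \frac{1}{\left(-4 + 11236\right) + 1779} = \frac{1}{11232 + 1779} = \frac{1}{13011}$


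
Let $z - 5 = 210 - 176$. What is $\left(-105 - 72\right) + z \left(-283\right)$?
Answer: $-11214$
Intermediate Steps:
$z = 39$ ($z = 5 + \left(210 - 176\right) = 5 + 34 = 39$)
$\left(-105 - 72\right) + z \left(-283\right) = \left(-105 - 72\right) + 39 \left(-283\right) = \left(-105 - 72\right) - 11037 = -177 - 11037 = -11214$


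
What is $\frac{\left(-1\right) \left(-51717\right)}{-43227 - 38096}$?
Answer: $- \frac{51717}{81323} \approx -0.63595$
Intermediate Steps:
$\frac{\left(-1\right) \left(-51717\right)}{-43227 - 38096} = \frac{51717}{-43227 - 38096} = \frac{51717}{-81323} = 51717 \left(- \frac{1}{81323}\right) = - \frac{51717}{81323}$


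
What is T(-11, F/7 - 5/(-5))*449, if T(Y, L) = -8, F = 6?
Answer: -3592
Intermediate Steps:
T(-11, F/7 - 5/(-5))*449 = -8*449 = -3592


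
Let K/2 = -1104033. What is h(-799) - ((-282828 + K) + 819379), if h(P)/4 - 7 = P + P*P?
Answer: 4221951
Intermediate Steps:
K = -2208066 (K = 2*(-1104033) = -2208066)
h(P) = 28 + 4*P + 4*P² (h(P) = 28 + 4*(P + P*P) = 28 + 4*(P + P²) = 28 + (4*P + 4*P²) = 28 + 4*P + 4*P²)
h(-799) - ((-282828 + K) + 819379) = (28 + 4*(-799) + 4*(-799)²) - ((-282828 - 2208066) + 819379) = (28 - 3196 + 4*638401) - (-2490894 + 819379) = (28 - 3196 + 2553604) - 1*(-1671515) = 2550436 + 1671515 = 4221951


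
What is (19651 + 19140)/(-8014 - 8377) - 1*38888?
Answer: -637451999/16391 ≈ -38890.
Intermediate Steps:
(19651 + 19140)/(-8014 - 8377) - 1*38888 = 38791/(-16391) - 38888 = 38791*(-1/16391) - 38888 = -38791/16391 - 38888 = -637451999/16391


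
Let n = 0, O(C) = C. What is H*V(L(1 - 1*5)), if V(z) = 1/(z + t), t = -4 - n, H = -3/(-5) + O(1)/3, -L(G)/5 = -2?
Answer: 7/45 ≈ 0.15556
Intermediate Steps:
L(G) = 10 (L(G) = -5*(-2) = 10)
H = 14/15 (H = -3/(-5) + 1/3 = -3*(-⅕) + 1*(⅓) = ⅗ + ⅓ = 14/15 ≈ 0.93333)
t = -4 (t = -4 - 1*0 = -4 + 0 = -4)
V(z) = 1/(-4 + z) (V(z) = 1/(z - 4) = 1/(-4 + z))
H*V(L(1 - 1*5)) = 14/(15*(-4 + 10)) = (14/15)/6 = (14/15)*(⅙) = 7/45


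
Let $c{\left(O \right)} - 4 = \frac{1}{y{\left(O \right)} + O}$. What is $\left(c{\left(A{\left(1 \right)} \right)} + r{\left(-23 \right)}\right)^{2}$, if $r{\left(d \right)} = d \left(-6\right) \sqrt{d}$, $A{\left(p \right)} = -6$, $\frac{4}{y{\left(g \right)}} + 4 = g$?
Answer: $- \frac{448509159}{1024} + \frac{8487 i \sqrt{23}}{8} \approx -4.38 \cdot 10^{5} + 5087.8 i$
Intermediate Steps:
$y{\left(g \right)} = \frac{4}{-4 + g}$
$r{\left(d \right)} = - 6 d^{\frac{3}{2}}$ ($r{\left(d \right)} = - 6 d \sqrt{d} = - 6 d^{\frac{3}{2}}$)
$c{\left(O \right)} = 4 + \frac{1}{O + \frac{4}{-4 + O}}$ ($c{\left(O \right)} = 4 + \frac{1}{\frac{4}{-4 + O} + O} = 4 + \frac{1}{O + \frac{4}{-4 + O}}$)
$\left(c{\left(A{\left(1 \right)} \right)} + r{\left(-23 \right)}\right)^{2} = \left(\frac{16 + \left(1 + 4 \left(-6\right)\right) \left(-4 - 6\right)}{4 - 6 \left(-4 - 6\right)} - 6 \left(-23\right)^{\frac{3}{2}}\right)^{2} = \left(\frac{16 + \left(1 - 24\right) \left(-10\right)}{4 - -60} - 6 \left(- 23 i \sqrt{23}\right)\right)^{2} = \left(\frac{16 - -230}{4 + 60} + 138 i \sqrt{23}\right)^{2} = \left(\frac{16 + 230}{64} + 138 i \sqrt{23}\right)^{2} = \left(\frac{1}{64} \cdot 246 + 138 i \sqrt{23}\right)^{2} = \left(\frac{123}{32} + 138 i \sqrt{23}\right)^{2}$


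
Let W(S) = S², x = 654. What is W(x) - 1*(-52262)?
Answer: 479978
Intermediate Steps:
W(x) - 1*(-52262) = 654² - 1*(-52262) = 427716 + 52262 = 479978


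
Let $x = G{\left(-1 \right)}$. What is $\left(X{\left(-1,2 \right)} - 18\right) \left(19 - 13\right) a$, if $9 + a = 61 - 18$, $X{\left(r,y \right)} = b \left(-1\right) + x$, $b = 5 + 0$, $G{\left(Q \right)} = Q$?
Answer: $-4896$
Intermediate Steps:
$x = -1$
$b = 5$
$X{\left(r,y \right)} = -6$ ($X{\left(r,y \right)} = 5 \left(-1\right) - 1 = -5 - 1 = -6$)
$a = 34$ ($a = -9 + \left(61 - 18\right) = -9 + 43 = 34$)
$\left(X{\left(-1,2 \right)} - 18\right) \left(19 - 13\right) a = \left(-6 - 18\right) \left(19 - 13\right) 34 = \left(-6 - 18\right) 6 \cdot 34 = \left(-24\right) 6 \cdot 34 = \left(-144\right) 34 = -4896$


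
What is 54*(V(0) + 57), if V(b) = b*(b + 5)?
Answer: 3078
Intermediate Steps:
V(b) = b*(5 + b)
54*(V(0) + 57) = 54*(0*(5 + 0) + 57) = 54*(0*5 + 57) = 54*(0 + 57) = 54*57 = 3078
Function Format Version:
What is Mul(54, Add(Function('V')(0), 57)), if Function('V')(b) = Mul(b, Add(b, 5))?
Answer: 3078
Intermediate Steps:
Function('V')(b) = Mul(b, Add(5, b))
Mul(54, Add(Function('V')(0), 57)) = Mul(54, Add(Mul(0, Add(5, 0)), 57)) = Mul(54, Add(Mul(0, 5), 57)) = Mul(54, Add(0, 57)) = Mul(54, 57) = 3078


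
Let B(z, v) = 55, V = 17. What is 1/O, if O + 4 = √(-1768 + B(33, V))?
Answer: -4/1729 - I*√1713/1729 ≈ -0.0023135 - 0.023938*I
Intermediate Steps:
O = -4 + I*√1713 (O = -4 + √(-1768 + 55) = -4 + √(-1713) = -4 + I*√1713 ≈ -4.0 + 41.388*I)
1/O = 1/(-4 + I*√1713)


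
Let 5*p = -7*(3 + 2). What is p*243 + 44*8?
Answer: -1349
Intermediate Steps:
p = -7 (p = (-7*(3 + 2))/5 = (-7*5)/5 = (⅕)*(-35) = -7)
p*243 + 44*8 = -7*243 + 44*8 = -1701 + 352 = -1349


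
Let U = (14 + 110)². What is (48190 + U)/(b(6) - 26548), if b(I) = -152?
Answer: -31783/13350 ≈ -2.3807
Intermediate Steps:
U = 15376 (U = 124² = 15376)
(48190 + U)/(b(6) - 26548) = (48190 + 15376)/(-152 - 26548) = 63566/(-26700) = 63566*(-1/26700) = -31783/13350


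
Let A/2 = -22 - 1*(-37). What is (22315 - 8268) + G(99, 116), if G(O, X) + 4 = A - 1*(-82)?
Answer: 14155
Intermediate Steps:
A = 30 (A = 2*(-22 - 1*(-37)) = 2*(-22 + 37) = 2*15 = 30)
G(O, X) = 108 (G(O, X) = -4 + (30 - 1*(-82)) = -4 + (30 + 82) = -4 + 112 = 108)
(22315 - 8268) + G(99, 116) = (22315 - 8268) + 108 = 14047 + 108 = 14155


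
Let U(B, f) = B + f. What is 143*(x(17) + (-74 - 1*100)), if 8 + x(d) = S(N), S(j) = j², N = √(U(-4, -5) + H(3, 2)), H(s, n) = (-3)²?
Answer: -26026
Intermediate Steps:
H(s, n) = 9
N = 0 (N = √((-4 - 5) + 9) = √(-9 + 9) = √0 = 0)
x(d) = -8 (x(d) = -8 + 0² = -8 + 0 = -8)
143*(x(17) + (-74 - 1*100)) = 143*(-8 + (-74 - 1*100)) = 143*(-8 + (-74 - 100)) = 143*(-8 - 174) = 143*(-182) = -26026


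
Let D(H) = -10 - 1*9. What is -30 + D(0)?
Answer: -49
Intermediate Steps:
D(H) = -19 (D(H) = -10 - 9 = -19)
-30 + D(0) = -30 - 19 = -49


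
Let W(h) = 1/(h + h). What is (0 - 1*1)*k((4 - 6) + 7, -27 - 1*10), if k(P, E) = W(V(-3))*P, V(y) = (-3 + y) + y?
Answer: 5/18 ≈ 0.27778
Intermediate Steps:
V(y) = -3 + 2*y
W(h) = 1/(2*h)
k(P, E) = -P/18 (k(P, E) = (1/(2*(-3 + 2*(-3))))*P = (1/(2*(-3 - 6)))*P = ((½)/(-9))*P = ((½)*(-⅑))*P = -P/18)
(0 - 1*1)*k((4 - 6) + 7, -27 - 1*10) = (0 - 1*1)*(-((4 - 6) + 7)/18) = (0 - 1)*(-(-2 + 7)/18) = -(-1)*5/18 = -1*(-5/18) = 5/18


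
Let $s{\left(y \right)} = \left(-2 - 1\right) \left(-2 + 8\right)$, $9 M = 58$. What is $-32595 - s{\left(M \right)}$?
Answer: $-32577$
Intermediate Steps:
$M = \frac{58}{9}$ ($M = \frac{1}{9} \cdot 58 = \frac{58}{9} \approx 6.4444$)
$s{\left(y \right)} = -18$ ($s{\left(y \right)} = \left(-2 - 1\right) 6 = \left(-3\right) 6 = -18$)
$-32595 - s{\left(M \right)} = -32595 - -18 = -32595 + 18 = -32577$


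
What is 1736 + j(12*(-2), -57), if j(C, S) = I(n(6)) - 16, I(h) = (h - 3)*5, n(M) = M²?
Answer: 1885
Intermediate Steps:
I(h) = -15 + 5*h (I(h) = (-3 + h)*5 = -15 + 5*h)
j(C, S) = 149 (j(C, S) = (-15 + 5*6²) - 16 = (-15 + 5*36) - 16 = (-15 + 180) - 16 = 165 - 16 = 149)
1736 + j(12*(-2), -57) = 1736 + 149 = 1885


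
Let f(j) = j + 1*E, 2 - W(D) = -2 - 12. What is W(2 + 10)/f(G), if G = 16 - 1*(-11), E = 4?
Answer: 16/31 ≈ 0.51613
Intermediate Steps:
W(D) = 16 (W(D) = 2 - (-2 - 12) = 2 - 1*(-14) = 2 + 14 = 16)
G = 27 (G = 16 + 11 = 27)
f(j) = 4 + j (f(j) = j + 1*4 = j + 4 = 4 + j)
W(2 + 10)/f(G) = 16/(4 + 27) = 16/31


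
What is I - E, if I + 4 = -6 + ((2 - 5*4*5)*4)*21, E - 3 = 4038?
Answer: -12283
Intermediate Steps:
E = 4041 (E = 3 + 4038 = 4041)
I = -8242 (I = -4 + (-6 + ((2 - 5*4*5)*4)*21) = -4 + (-6 + ((2 - 20*5)*4)*21) = -4 + (-6 + ((2 - 100)*4)*21) = -4 + (-6 - 98*4*21) = -4 + (-6 - 392*21) = -4 + (-6 - 8232) = -4 - 8238 = -8242)
I - E = -8242 - 1*4041 = -8242 - 4041 = -12283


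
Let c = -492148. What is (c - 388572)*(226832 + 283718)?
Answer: -449651596000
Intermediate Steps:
(c - 388572)*(226832 + 283718) = (-492148 - 388572)*(226832 + 283718) = -880720*510550 = -449651596000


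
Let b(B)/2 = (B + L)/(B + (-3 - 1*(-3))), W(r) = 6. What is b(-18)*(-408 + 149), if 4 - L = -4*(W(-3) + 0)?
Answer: 2590/9 ≈ 287.78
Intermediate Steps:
L = 28 (L = 4 - (-4)*(6 + 0) = 4 - (-4)*6 = 4 - 1*(-24) = 4 + 24 = 28)
b(B) = 2*(28 + B)/B (b(B) = 2*((B + 28)/(B + (-3 - 1*(-3)))) = 2*((28 + B)/(B + (-3 + 3))) = 2*((28 + B)/(B + 0)) = 2*((28 + B)/B) = 2*(28 + B)/B)
b(-18)*(-408 + 149) = (2 + 56/(-18))*(-408 + 149) = (2 + 56*(-1/18))*(-259) = (2 - 28/9)*(-259) = -10/9*(-259) = 2590/9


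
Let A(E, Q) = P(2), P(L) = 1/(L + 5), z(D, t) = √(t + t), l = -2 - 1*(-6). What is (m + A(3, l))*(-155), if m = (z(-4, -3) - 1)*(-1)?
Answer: -1240/7 + 155*I*√6 ≈ -177.14 + 379.67*I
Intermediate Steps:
l = 4 (l = -2 + 6 = 4)
z(D, t) = √2*√t (z(D, t) = √(2*t) = √2*√t)
P(L) = 1/(5 + L)
A(E, Q) = ⅐ (A(E, Q) = 1/(5 + 2) = 1/7 = ⅐)
m = 1 - I*√6 (m = (√2*√(-3) - 1)*(-1) = (√2*(I*√3) - 1)*(-1) = (I*√6 - 1)*(-1) = (-1 + I*√6)*(-1) = 1 - I*√6 ≈ 1.0 - 2.4495*I)
(m + A(3, l))*(-155) = ((1 - I*√6) + ⅐)*(-155) = (8/7 - I*√6)*(-155) = -1240/7 + 155*I*√6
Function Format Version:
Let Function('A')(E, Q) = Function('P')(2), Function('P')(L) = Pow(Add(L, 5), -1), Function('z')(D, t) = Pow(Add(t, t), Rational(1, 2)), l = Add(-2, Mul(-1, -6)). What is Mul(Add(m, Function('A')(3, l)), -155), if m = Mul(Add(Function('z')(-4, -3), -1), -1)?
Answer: Add(Rational(-1240, 7), Mul(155, I, Pow(6, Rational(1, 2)))) ≈ Add(-177.14, Mul(379.67, I))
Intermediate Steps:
l = 4 (l = Add(-2, 6) = 4)
Function('z')(D, t) = Mul(Pow(2, Rational(1, 2)), Pow(t, Rational(1, 2))) (Function('z')(D, t) = Pow(Mul(2, t), Rational(1, 2)) = Mul(Pow(2, Rational(1, 2)), Pow(t, Rational(1, 2))))
Function('P')(L) = Pow(Add(5, L), -1)
Function('A')(E, Q) = Rational(1, 7) (Function('A')(E, Q) = Pow(Add(5, 2), -1) = Pow(7, -1) = Rational(1, 7))
m = Add(1, Mul(-1, I, Pow(6, Rational(1, 2)))) (m = Mul(Add(Mul(Pow(2, Rational(1, 2)), Pow(-3, Rational(1, 2))), -1), -1) = Mul(Add(Mul(Pow(2, Rational(1, 2)), Mul(I, Pow(3, Rational(1, 2)))), -1), -1) = Mul(Add(Mul(I, Pow(6, Rational(1, 2))), -1), -1) = Mul(Add(-1, Mul(I, Pow(6, Rational(1, 2)))), -1) = Add(1, Mul(-1, I, Pow(6, Rational(1, 2)))) ≈ Add(1.0000, Mul(-2.4495, I)))
Mul(Add(m, Function('A')(3, l)), -155) = Mul(Add(Add(1, Mul(-1, I, Pow(6, Rational(1, 2)))), Rational(1, 7)), -155) = Mul(Add(Rational(8, 7), Mul(-1, I, Pow(6, Rational(1, 2)))), -155) = Add(Rational(-1240, 7), Mul(155, I, Pow(6, Rational(1, 2))))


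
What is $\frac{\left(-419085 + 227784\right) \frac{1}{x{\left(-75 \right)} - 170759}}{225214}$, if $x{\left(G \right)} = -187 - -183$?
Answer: $\frac{5797}{1165400554} \approx 4.9743 \cdot 10^{-6}$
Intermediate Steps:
$x{\left(G \right)} = -4$ ($x{\left(G \right)} = -187 + 183 = -4$)
$\frac{\left(-419085 + 227784\right) \frac{1}{x{\left(-75 \right)} - 170759}}{225214} = \frac{\left(-419085 + 227784\right) \frac{1}{-4 - 170759}}{225214} = - \frac{191301}{-170763} \cdot \frac{1}{225214} = \left(-191301\right) \left(- \frac{1}{170763}\right) \frac{1}{225214} = \frac{63767}{56921} \cdot \frac{1}{225214} = \frac{5797}{1165400554}$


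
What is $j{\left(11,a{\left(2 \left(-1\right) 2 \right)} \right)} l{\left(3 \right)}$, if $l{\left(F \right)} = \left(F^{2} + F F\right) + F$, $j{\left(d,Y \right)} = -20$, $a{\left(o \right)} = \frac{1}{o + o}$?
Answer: $-420$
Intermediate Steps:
$a{\left(o \right)} = \frac{1}{2 o}$
$l{\left(F \right)} = F + 2 F^{2}$ ($l{\left(F \right)} = \left(F^{2} + F^{2}\right) + F = 2 F^{2} + F = F + 2 F^{2}$)
$j{\left(11,a{\left(2 \left(-1\right) 2 \right)} \right)} l{\left(3 \right)} = - 20 \cdot 3 \left(1 + 2 \cdot 3\right) = - 20 \cdot 3 \left(1 + 6\right) = - 20 \cdot 3 \cdot 7 = \left(-20\right) 21 = -420$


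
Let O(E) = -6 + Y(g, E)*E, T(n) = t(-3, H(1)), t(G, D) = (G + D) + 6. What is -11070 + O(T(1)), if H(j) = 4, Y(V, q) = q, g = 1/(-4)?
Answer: -11027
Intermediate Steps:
g = -¼ ≈ -0.25000
t(G, D) = 6 + D + G (t(G, D) = (D + G) + 6 = 6 + D + G)
T(n) = 7 (T(n) = 6 + 4 - 3 = 7)
O(E) = -6 + E² (O(E) = -6 + E*E = -6 + E²)
-11070 + O(T(1)) = -11070 + (-6 + 7²) = -11070 + (-6 + 49) = -11070 + 43 = -11027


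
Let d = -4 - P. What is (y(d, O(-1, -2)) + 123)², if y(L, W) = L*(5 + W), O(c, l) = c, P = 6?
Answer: 6889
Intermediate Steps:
d = -10 (d = -4 - 1*6 = -4 - 6 = -10)
(y(d, O(-1, -2)) + 123)² = (-10*(5 - 1) + 123)² = (-10*4 + 123)² = (-40 + 123)² = 83² = 6889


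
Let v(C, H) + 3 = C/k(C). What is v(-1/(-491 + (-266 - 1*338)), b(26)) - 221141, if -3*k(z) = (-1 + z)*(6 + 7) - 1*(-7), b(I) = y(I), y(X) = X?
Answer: -1450041205/6557 ≈ -2.2114e+5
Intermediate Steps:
b(I) = I
k(z) = 2 - 13*z/3 (k(z) = -((-1 + z)*(6 + 7) - 1*(-7))/3 = -((-1 + z)*13 + 7)/3 = -((-13 + 13*z) + 7)/3 = -(-6 + 13*z)/3 = 2 - 13*z/3)
v(C, H) = -3 + C/(2 - 13*C/3)
v(-1/(-491 + (-266 - 1*338)), b(26)) - 221141 = 6*(3 - (-7)/(-491 + (-266 - 1*338)))/(-6 + 13*(-1/(-491 + (-266 - 1*338)))) - 221141 = 6*(3 - (-7)/(-491 + (-266 - 338)))/(-6 + 13*(-1/(-491 + (-266 - 338)))) - 221141 = 6*(3 - (-7)/(-491 - 604))/(-6 + 13*(-1/(-491 - 604))) - 221141 = 6*(3 - (-7)/(-1095))/(-6 + 13*(-1/(-1095))) - 221141 = 6*(3 - (-7)*(-1)/1095)/(-6 + 13*(-1*(-1/1095))) - 221141 = 6*(3 - 7*1/1095)/(-6 + 13*(1/1095)) - 221141 = 6*(3 - 7/1095)/(-6 + 13/1095) - 221141 = 6*(3278/1095)/(-6557/1095) - 221141 = 6*(-1095/6557)*(3278/1095) - 221141 = -19668/6557 - 221141 = -1450041205/6557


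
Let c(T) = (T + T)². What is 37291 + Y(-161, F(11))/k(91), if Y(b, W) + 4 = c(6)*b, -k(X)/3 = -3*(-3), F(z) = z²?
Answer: 1030045/27 ≈ 38150.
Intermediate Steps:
k(X) = -27 (k(X) = -(-9)*(-3) = -3*9 = -27)
c(T) = 4*T² (c(T) = (2*T)² = 4*T²)
Y(b, W) = -4 + 144*b (Y(b, W) = -4 + (4*6²)*b = -4 + (4*36)*b = -4 + 144*b)
37291 + Y(-161, F(11))/k(91) = 37291 + (-4 + 144*(-161))/(-27) = 37291 + (-4 - 23184)*(-1/27) = 37291 - 23188*(-1/27) = 37291 + 23188/27 = 1030045/27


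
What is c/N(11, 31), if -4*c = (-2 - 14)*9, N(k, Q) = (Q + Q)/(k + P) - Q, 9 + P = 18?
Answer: -40/31 ≈ -1.2903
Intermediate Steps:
P = 9 (P = -9 + 18 = 9)
N(k, Q) = -Q + 2*Q/(9 + k) (N(k, Q) = (Q + Q)/(k + 9) - Q = (2*Q)/(9 + k) - Q = 2*Q/(9 + k) - Q = -Q + 2*Q/(9 + k))
c = 36 (c = -(-2 - 14)*9/4 = -(-4)*9 = -¼*(-144) = 36)
c/N(11, 31) = 36/((-1*31*(7 + 11)/(9 + 11))) = 36/((-1*31*18/20)) = 36/((-1*31*1/20*18)) = 36/(-279/10) = 36*(-10/279) = -40/31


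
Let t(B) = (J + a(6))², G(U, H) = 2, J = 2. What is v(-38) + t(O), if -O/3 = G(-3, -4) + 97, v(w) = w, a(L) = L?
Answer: 26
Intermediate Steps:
O = -297 (O = -3*(2 + 97) = -3*99 = -297)
t(B) = 64 (t(B) = (2 + 6)² = 8² = 64)
v(-38) + t(O) = -38 + 64 = 26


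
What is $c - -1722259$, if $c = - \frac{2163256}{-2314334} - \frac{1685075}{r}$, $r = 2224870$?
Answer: $\frac{886807144552999589}{514909228658} \approx 1.7223 \cdot 10^{6}$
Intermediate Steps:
$c = \frac{91313701167}{514909228658}$ ($c = - \frac{2163256}{-2314334} - \frac{1685075}{2224870} = \left(-2163256\right) \left(- \frac{1}{2314334}\right) - \frac{337015}{444974} = \frac{1081628}{1157167} - \frac{337015}{444974} = \frac{91313701167}{514909228658} \approx 0.17734$)
$c - -1722259 = \frac{91313701167}{514909228658} - -1722259 = \frac{91313701167}{514909228658} + 1722259 = \frac{886807144552999589}{514909228658}$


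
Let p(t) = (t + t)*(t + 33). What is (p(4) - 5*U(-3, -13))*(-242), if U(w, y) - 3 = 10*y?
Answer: -225302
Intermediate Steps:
U(w, y) = 3 + 10*y
p(t) = 2*t*(33 + t) (p(t) = (2*t)*(33 + t) = 2*t*(33 + t))
(p(4) - 5*U(-3, -13))*(-242) = (2*4*(33 + 4) - 5*(3 + 10*(-13)))*(-242) = (2*4*37 - 5*(3 - 130))*(-242) = (296 - 5*(-127))*(-242) = (296 + 635)*(-242) = 931*(-242) = -225302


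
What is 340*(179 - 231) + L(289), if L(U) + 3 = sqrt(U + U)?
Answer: -17683 + 17*sqrt(2) ≈ -17659.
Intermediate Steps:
L(U) = -3 + sqrt(2)*sqrt(U) (L(U) = -3 + sqrt(U + U) = -3 + sqrt(2*U) = -3 + sqrt(2)*sqrt(U))
340*(179 - 231) + L(289) = 340*(179 - 231) + (-3 + sqrt(2)*sqrt(289)) = 340*(-52) + (-3 + sqrt(2)*17) = -17680 + (-3 + 17*sqrt(2)) = -17683 + 17*sqrt(2)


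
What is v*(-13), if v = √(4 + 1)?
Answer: -13*√5 ≈ -29.069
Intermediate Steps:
v = √5 ≈ 2.2361
v*(-13) = √5*(-13) = -13*√5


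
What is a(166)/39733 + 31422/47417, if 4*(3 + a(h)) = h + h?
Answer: 1252283686/1884019661 ≈ 0.66469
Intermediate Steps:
a(h) = -3 + h/2 (a(h) = -3 + (h + h)/4 = -3 + (2*h)/4 = -3 + h/2)
a(166)/39733 + 31422/47417 = (-3 + (1/2)*166)/39733 + 31422/47417 = (-3 + 83)*(1/39733) + 31422*(1/47417) = 80*(1/39733) + 31422/47417 = 80/39733 + 31422/47417 = 1252283686/1884019661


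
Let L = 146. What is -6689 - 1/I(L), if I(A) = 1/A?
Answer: -6835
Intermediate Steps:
-6689 - 1/I(L) = -6689 - 1/(1/146) = -6689 - 1/1/146 = -6689 - 1*146 = -6689 - 146 = -6835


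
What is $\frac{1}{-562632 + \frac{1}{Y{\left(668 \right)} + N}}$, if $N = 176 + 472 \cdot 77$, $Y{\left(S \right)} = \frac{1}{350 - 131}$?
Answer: $- \frac{7997881}{4499863782573} \approx -1.7774 \cdot 10^{-6}$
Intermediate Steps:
$Y{\left(S \right)} = \frac{1}{219}$
$N = 36520$ ($N = 176 + 36344 = 36520$)
$\frac{1}{-562632 + \frac{1}{Y{\left(668 \right)} + N}} = \frac{1}{-562632 + \frac{1}{\frac{1}{219} + 36520}} = \frac{1}{-562632 + \frac{1}{\frac{7997881}{219}}} = \frac{1}{-562632 + \frac{219}{7997881}} = \frac{1}{- \frac{4499863782573}{7997881}} = - \frac{7997881}{4499863782573}$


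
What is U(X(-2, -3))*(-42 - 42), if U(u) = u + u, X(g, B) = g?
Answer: 336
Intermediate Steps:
U(u) = 2*u
U(X(-2, -3))*(-42 - 42) = (2*(-2))*(-42 - 42) = -4*(-84) = 336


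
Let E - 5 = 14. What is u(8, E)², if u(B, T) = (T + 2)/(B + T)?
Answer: 49/81 ≈ 0.60494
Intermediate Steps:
E = 19 (E = 5 + 14 = 19)
u(B, T) = (2 + T)/(B + T)
u(8, E)² = ((2 + 19)/(8 + 19))² = (21/27)² = ((1/27)*21)² = (7/9)² = 49/81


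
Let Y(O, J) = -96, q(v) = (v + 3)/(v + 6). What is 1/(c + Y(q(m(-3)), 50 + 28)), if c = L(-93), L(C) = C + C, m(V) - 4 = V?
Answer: -1/282 ≈ -0.0035461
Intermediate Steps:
m(V) = 4 + V
q(v) = (3 + v)/(6 + v)
L(C) = 2*C
c = -186 (c = 2*(-93) = -186)
1/(c + Y(q(m(-3)), 50 + 28)) = 1/(-186 - 96) = 1/(-282) = -1/282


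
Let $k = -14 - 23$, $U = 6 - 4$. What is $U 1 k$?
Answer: $-74$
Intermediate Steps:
$U = 2$ ($U = 6 - 4 = 2$)
$k = -37$
$U 1 k = 2 \cdot 1 \left(-37\right) = 2 \left(-37\right) = -74$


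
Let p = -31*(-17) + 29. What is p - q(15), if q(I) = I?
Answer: 541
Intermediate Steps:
p = 556 (p = 527 + 29 = 556)
p - q(15) = 556 - 1*15 = 556 - 15 = 541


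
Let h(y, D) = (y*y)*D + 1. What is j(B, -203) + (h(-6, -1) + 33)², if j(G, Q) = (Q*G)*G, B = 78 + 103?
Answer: -6650479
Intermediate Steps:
h(y, D) = 1 + D*y² (h(y, D) = y²*D + 1 = D*y² + 1 = 1 + D*y²)
B = 181
j(G, Q) = Q*G² (j(G, Q) = (G*Q)*G = Q*G²)
j(B, -203) + (h(-6, -1) + 33)² = -203*181² + ((1 - 1*(-6)²) + 33)² = -203*32761 + ((1 - 1*36) + 33)² = -6650483 + ((1 - 36) + 33)² = -6650483 + (-35 + 33)² = -6650483 + (-2)² = -6650483 + 4 = -6650479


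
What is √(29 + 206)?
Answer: √235 ≈ 15.330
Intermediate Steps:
√(29 + 206) = √235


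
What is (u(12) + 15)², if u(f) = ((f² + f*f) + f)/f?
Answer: 1600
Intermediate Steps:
u(f) = (f + 2*f²)/f (u(f) = ((f² + f²) + f)/f = (2*f² + f)/f = (f + 2*f²)/f)
(u(12) + 15)² = ((1 + 2*12) + 15)² = ((1 + 24) + 15)² = (25 + 15)² = 40² = 1600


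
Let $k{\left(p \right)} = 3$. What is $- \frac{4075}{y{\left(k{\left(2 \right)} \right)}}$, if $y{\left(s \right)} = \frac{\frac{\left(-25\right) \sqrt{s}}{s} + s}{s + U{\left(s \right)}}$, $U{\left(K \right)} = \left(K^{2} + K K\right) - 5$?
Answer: $\frac{293400}{299} + \frac{815000 \sqrt{3}}{299} \approx 5702.4$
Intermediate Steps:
$U{\left(K \right)} = -5 + 2 K^{2}$ ($U{\left(K \right)} = \left(K^{2} + K^{2}\right) - 5 = 2 K^{2} - 5 = -5 + 2 K^{2}$)
$y{\left(s \right)} = \frac{s - \frac{25}{\sqrt{s}}}{-5 + s + 2 s^{2}}$ ($y{\left(s \right)} = \frac{\frac{\left(-25\right) \sqrt{s}}{s} + s}{s + \left(-5 + 2 s^{2}\right)} = \frac{- \frac{25}{\sqrt{s}} + s}{-5 + s + 2 s^{2}} = \frac{s - \frac{25}{\sqrt{s}}}{-5 + s + 2 s^{2}}$)
$- \frac{4075}{y{\left(k{\left(2 \right)} \right)}} = - \frac{4075}{\frac{1}{3} \frac{1}{-5 + 3 + 2 \cdot 3^{2}} \left(3^{2} - 25 \sqrt{3}\right)} = - \frac{4075}{\frac{1}{3} \frac{1}{-5 + 3 + 2 \cdot 9} \left(9 - 25 \sqrt{3}\right)} = - \frac{4075}{\frac{1}{3} \frac{1}{-5 + 3 + 18} \left(9 - 25 \sqrt{3}\right)} = - \frac{4075}{\frac{1}{3} \cdot \frac{1}{16} \left(9 - 25 \sqrt{3}\right)} = - \frac{4075}{\frac{3}{16} - \frac{25 \sqrt{3}}{48}}$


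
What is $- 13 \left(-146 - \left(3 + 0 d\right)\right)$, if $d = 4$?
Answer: $1937$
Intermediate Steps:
$- 13 \left(-146 - \left(3 + 0 d\right)\right) = - 13 \left(-146 + \left(-3 + 0 \cdot 4\right)\right) = - 13 \left(-146 + \left(-3 + 0\right)\right) = - 13 \left(-146 - 3\right) = \left(-13\right) \left(-149\right) = 1937$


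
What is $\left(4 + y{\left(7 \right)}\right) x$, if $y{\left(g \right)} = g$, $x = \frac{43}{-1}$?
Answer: $-473$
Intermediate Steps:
$x = -43$ ($x = 43 \left(-1\right) = -43$)
$\left(4 + y{\left(7 \right)}\right) x = \left(4 + 7\right) \left(-43\right) = 11 \left(-43\right) = -473$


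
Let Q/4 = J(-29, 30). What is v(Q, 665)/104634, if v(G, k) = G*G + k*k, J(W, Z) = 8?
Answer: 443249/104634 ≈ 4.2362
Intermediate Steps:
Q = 32 (Q = 4*8 = 32)
v(G, k) = G² + k²
v(Q, 665)/104634 = (32² + 665²)/104634 = (1024 + 442225)*(1/104634) = 443249*(1/104634) = 443249/104634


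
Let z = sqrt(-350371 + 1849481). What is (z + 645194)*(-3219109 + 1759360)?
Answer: -941821296306 - 1459749*sqrt(1499110) ≈ -9.4361e+11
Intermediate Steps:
z = sqrt(1499110) ≈ 1224.4
(z + 645194)*(-3219109 + 1759360) = (sqrt(1499110) + 645194)*(-3219109 + 1759360) = (645194 + sqrt(1499110))*(-1459749) = -941821296306 - 1459749*sqrt(1499110)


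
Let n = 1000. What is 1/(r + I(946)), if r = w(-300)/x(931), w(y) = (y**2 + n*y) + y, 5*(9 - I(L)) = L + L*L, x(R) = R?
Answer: -4655/835057127 ≈ -5.5745e-6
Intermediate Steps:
I(L) = 9 - L/5 - L**2/5 (I(L) = 9 - (L + L*L)/5 = 9 - (L + L**2)/5 = 9 + (-L/5 - L**2/5) = 9 - L/5 - L**2/5)
w(y) = y**2 + 1001*y (w(y) = (y**2 + 1000*y) + y = y**2 + 1001*y)
r = -210300/931 (r = -300*(1001 - 300)/931 = -300*701*(1/931) = -210300*1/931 = -210300/931 ≈ -225.89)
1/(r + I(946)) = 1/(-210300/931 + (9 - 1/5*946 - 1/5*946**2)) = 1/(-210300/931 + (9 - 946/5 - 1/5*894916)) = 1/(-210300/931 + (9 - 946/5 - 894916/5)) = 1/(-210300/931 - 895817/5) = 1/(-835057127/4655) = -4655/835057127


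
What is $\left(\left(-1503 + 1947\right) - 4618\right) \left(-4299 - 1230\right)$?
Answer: $23078046$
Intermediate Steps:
$\left(\left(-1503 + 1947\right) - 4618\right) \left(-4299 - 1230\right) = \left(444 - 4618\right) \left(-5529\right) = \left(-4174\right) \left(-5529\right) = 23078046$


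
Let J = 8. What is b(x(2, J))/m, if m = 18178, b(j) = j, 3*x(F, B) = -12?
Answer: -2/9089 ≈ -0.00022005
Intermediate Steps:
x(F, B) = -4 (x(F, B) = (1/3)*(-12) = -4)
b(x(2, J))/m = -4/18178 = -4*1/18178 = -2/9089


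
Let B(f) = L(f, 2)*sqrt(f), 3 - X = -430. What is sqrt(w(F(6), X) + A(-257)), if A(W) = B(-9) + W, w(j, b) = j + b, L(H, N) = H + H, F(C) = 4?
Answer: 3*sqrt(20 - 6*I) ≈ 13.563 - 1.9907*I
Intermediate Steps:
L(H, N) = 2*H
X = 433 (X = 3 - 1*(-430) = 3 + 430 = 433)
B(f) = 2*f**(3/2) (B(f) = (2*f)*sqrt(f) = 2*f**(3/2))
w(j, b) = b + j
A(W) = W - 54*I (A(W) = 2*(-9)**(3/2) + W = 2*(-27*I) + W = -54*I + W = W - 54*I)
sqrt(w(F(6), X) + A(-257)) = sqrt((433 + 4) + (-257 - 54*I)) = sqrt(437 + (-257 - 54*I)) = sqrt(180 - 54*I)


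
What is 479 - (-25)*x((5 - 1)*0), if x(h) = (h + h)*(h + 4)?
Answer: 479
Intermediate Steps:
x(h) = 2*h*(4 + h) (x(h) = (2*h)*(4 + h) = 2*h*(4 + h))
479 - (-25)*x((5 - 1)*0) = 479 - (-25)*2*((5 - 1)*0)*(4 + (5 - 1)*0) = 479 - (-25)*2*(4*0)*(4 + 4*0) = 479 - (-25)*2*0*(4 + 0) = 479 - (-25)*2*0*4 = 479 - (-25)*0 = 479 - 1*0 = 479 + 0 = 479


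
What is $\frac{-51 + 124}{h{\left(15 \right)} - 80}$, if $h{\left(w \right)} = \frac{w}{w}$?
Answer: $- \frac{73}{79} \approx -0.92405$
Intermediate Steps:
$h{\left(w \right)} = 1$
$\frac{-51 + 124}{h{\left(15 \right)} - 80} = \frac{-51 + 124}{1 - 80} = \frac{73}{-79} = 73 \left(- \frac{1}{79}\right) = - \frac{73}{79}$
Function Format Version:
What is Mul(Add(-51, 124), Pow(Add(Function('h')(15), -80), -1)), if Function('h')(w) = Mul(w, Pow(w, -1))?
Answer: Rational(-73, 79) ≈ -0.92405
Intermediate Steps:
Function('h')(w) = 1
Mul(Add(-51, 124), Pow(Add(Function('h')(15), -80), -1)) = Mul(Add(-51, 124), Pow(Add(1, -80), -1)) = Mul(73, Pow(-79, -1)) = Mul(73, Rational(-1, 79)) = Rational(-73, 79)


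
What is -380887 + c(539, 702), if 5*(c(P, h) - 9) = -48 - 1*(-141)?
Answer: -1904297/5 ≈ -3.8086e+5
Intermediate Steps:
c(P, h) = 138/5 (c(P, h) = 9 + (-48 - 1*(-141))/5 = 9 + (-48 + 141)/5 = 9 + (⅕)*93 = 9 + 93/5 = 138/5)
-380887 + c(539, 702) = -380887 + 138/5 = -1904297/5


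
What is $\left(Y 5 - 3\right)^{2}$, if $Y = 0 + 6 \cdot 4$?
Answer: $13689$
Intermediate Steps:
$Y = 24$ ($Y = 0 + 24 = 24$)
$\left(Y 5 - 3\right)^{2} = \left(24 \cdot 5 - 3\right)^{2} = \left(120 - 3\right)^{2} = 117^{2} = 13689$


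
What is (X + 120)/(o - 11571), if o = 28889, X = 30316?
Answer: 2174/1237 ≈ 1.7575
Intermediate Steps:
(X + 120)/(o - 11571) = (30316 + 120)/(28889 - 11571) = 30436/17318 = 30436*(1/17318) = 2174/1237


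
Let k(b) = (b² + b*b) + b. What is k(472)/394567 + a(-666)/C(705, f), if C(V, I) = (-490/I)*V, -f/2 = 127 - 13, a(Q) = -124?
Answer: 23821553296/22717195025 ≈ 1.0486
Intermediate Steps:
k(b) = b + 2*b² (k(b) = (b² + b²) + b = 2*b² + b = b + 2*b²)
f = -228 (f = -2*(127 - 13) = -2*114 = -228)
C(V, I) = -490*V/I
k(472)/394567 + a(-666)/C(705, f) = (472*(1 + 2*472))/394567 - 124/((-490*705/(-228))) = (472*(1 + 944))*(1/394567) - 124/((-490*705*(-1/228))) = (472*945)*(1/394567) - 124/57575/38 = 446040*(1/394567) - 124*38/57575 = 446040/394567 - 4712/57575 = 23821553296/22717195025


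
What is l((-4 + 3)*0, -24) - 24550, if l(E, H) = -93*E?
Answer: -24550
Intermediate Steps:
l((-4 + 3)*0, -24) - 24550 = -93*(-4 + 3)*0 - 24550 = -(-93)*0 - 24550 = -93*0 - 24550 = 0 - 24550 = -24550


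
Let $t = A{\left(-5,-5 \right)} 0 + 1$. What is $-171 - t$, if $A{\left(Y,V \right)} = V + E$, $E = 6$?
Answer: $-172$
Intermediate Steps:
$A{\left(Y,V \right)} = 6 + V$ ($A{\left(Y,V \right)} = V + 6 = 6 + V$)
$t = 1$ ($t = \left(6 - 5\right) 0 + 1 = 1 \cdot 0 + 1 = 0 + 1 = 1$)
$-171 - t = -171 - 1 = -172$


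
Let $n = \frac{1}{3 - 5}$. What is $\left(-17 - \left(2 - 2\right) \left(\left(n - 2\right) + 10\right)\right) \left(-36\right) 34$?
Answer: $20808$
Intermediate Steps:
$n = - \frac{1}{2}$ ($n = \frac{1}{-2} = - \frac{1}{2} \approx -0.5$)
$\left(-17 - \left(2 - 2\right) \left(\left(n - 2\right) + 10\right)\right) \left(-36\right) 34 = \left(-17 - \left(2 - 2\right) \left(\left(- \frac{1}{2} - 2\right) + 10\right)\right) \left(-36\right) 34 = \left(-17 - 0 \left(- \frac{5}{2} + 10\right)\right) \left(-36\right) 34 = \left(-17 - 0 \cdot \frac{15}{2}\right) \left(-36\right) 34 = \left(-17 - 0\right) \left(-36\right) 34 = \left(-17 + 0\right) \left(-36\right) 34 = \left(-17\right) \left(-36\right) 34 = 612 \cdot 34 = 20808$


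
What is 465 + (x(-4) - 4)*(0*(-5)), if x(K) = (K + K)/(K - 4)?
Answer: 465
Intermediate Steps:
x(K) = 2*K/(-4 + K) (x(K) = (2*K)/(-4 + K) = 2*K/(-4 + K))
465 + (x(-4) - 4)*(0*(-5)) = 465 + (2*(-4)/(-4 - 4) - 4)*(0*(-5)) = 465 + (2*(-4)/(-8) - 4)*0 = 465 + (2*(-4)*(-⅛) - 4)*0 = 465 + (1 - 4)*0 = 465 - 3*0 = 465 + 0 = 465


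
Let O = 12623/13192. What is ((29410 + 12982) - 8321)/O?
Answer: 449464632/12623 ≈ 35607.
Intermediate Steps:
O = 12623/13192 (O = 12623*(1/13192) = 12623/13192 ≈ 0.95687)
((29410 + 12982) - 8321)/O = ((29410 + 12982) - 8321)/(12623/13192) = (42392 - 8321)*(13192/12623) = 34071*(13192/12623) = 449464632/12623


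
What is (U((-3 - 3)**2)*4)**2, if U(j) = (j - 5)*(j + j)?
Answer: 79709184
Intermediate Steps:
U(j) = 2*j*(-5 + j) (U(j) = (-5 + j)*(2*j) = 2*j*(-5 + j))
(U((-3 - 3)**2)*4)**2 = ((2*(-3 - 3)**2*(-5 + (-3 - 3)**2))*4)**2 = ((2*(-6)**2*(-5 + (-6)**2))*4)**2 = ((2*36*(-5 + 36))*4)**2 = ((2*36*31)*4)**2 = (2232*4)**2 = 8928**2 = 79709184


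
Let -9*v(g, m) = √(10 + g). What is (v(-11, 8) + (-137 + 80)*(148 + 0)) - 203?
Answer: -8639 - I/9 ≈ -8639.0 - 0.11111*I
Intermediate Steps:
v(g, m) = -√(10 + g)/9
(v(-11, 8) + (-137 + 80)*(148 + 0)) - 203 = (-√(10 - 11)/9 + (-137 + 80)*(148 + 0)) - 203 = (-I/9 - 57*148) - 203 = (-I/9 - 8436) - 203 = (-8436 - I/9) - 203 = -8639 - I/9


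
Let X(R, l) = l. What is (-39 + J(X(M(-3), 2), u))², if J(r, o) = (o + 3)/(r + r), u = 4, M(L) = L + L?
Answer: 22201/16 ≈ 1387.6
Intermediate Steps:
M(L) = 2*L
J(r, o) = (3 + o)/(2*r) (J(r, o) = (3 + o)/((2*r)) = (3 + o)*(1/(2*r)) = (3 + o)/(2*r))
(-39 + J(X(M(-3), 2), u))² = (-39 + (½)*(3 + 4)/2)² = (-39 + (½)*(½)*7)² = (-39 + 7/4)² = (-149/4)² = 22201/16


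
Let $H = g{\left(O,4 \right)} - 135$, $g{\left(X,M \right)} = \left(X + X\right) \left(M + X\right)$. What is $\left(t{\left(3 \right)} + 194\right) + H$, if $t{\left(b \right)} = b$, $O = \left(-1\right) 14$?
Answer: $342$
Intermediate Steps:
$O = -14$
$g{\left(X,M \right)} = 2 X \left(M + X\right)$
$H = 145$ ($H = 2 \left(-14\right) \left(4 - 14\right) - 135 = 2 \left(-14\right) \left(-10\right) - 135 = 280 - 135 = 145$)
$\left(t{\left(3 \right)} + 194\right) + H = \left(3 + 194\right) + 145 = 197 + 145 = 342$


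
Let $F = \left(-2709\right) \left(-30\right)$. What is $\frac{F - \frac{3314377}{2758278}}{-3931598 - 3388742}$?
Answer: $- \frac{224161938683}{20191532774520} \approx -0.011102$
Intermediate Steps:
$F = 81270$
$\frac{F - \frac{3314377}{2758278}}{-3931598 - 3388742} = \frac{81270 - \frac{3314377}{2758278}}{-3931598 - 3388742} = \frac{81270 - \frac{3314377}{2758278}}{-7320340} = \left(81270 - \frac{3314377}{2758278}\right) \left(- \frac{1}{7320340}\right) = \frac{224161938683}{2758278} \left(- \frac{1}{7320340}\right) = - \frac{224161938683}{20191532774520}$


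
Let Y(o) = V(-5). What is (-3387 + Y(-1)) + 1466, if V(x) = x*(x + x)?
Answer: -1871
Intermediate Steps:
V(x) = 2*x**2 (V(x) = x*(2*x) = 2*x**2)
Y(o) = 50 (Y(o) = 2*(-5)**2 = 2*25 = 50)
(-3387 + Y(-1)) + 1466 = (-3387 + 50) + 1466 = -3337 + 1466 = -1871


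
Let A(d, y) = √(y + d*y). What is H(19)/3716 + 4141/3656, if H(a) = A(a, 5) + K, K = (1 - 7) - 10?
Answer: 3841505/3396424 ≈ 1.1310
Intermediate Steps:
K = -16 (K = -6 - 10 = -16)
H(a) = -16 + √(5 + 5*a) (H(a) = √(5*(1 + a)) - 16 = √(5 + 5*a) - 16 = -16 + √(5 + 5*a))
H(19)/3716 + 4141/3656 = (-16 + √(5 + 5*19))/3716 + 4141/3656 = (-16 + √(5 + 95))*(1/3716) + 4141*(1/3656) = (-16 + √100)*(1/3716) + 4141/3656 = (-16 + 10)*(1/3716) + 4141/3656 = -6*1/3716 + 4141/3656 = -3/1858 + 4141/3656 = 3841505/3396424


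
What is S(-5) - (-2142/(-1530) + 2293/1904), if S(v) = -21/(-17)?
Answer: -13033/9520 ≈ -1.3690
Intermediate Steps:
S(v) = 21/17 (S(v) = -21*(-1/17) = 21/17)
S(-5) - (-2142/(-1530) + 2293/1904) = 21/17 - (-2142/(-1530) + 2293/1904) = 21/17 - (-2142*(-1/1530) + 2293*(1/1904)) = 21/17 - (7/5 + 2293/1904) = 21/17 - 1*24793/9520 = 21/17 - 24793/9520 = -13033/9520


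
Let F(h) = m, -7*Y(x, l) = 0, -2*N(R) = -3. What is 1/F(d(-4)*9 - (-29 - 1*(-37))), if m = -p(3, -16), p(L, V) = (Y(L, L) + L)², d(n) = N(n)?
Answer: -⅑ ≈ -0.11111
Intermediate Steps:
N(R) = 3/2 (N(R) = -½*(-3) = 3/2)
Y(x, l) = 0 (Y(x, l) = -⅐*0 = 0)
d(n) = 3/2
p(L, V) = L² (p(L, V) = (0 + L)² = L²)
m = -9 (m = -1*3² = -1*9 = -9)
F(h) = -9
1/F(d(-4)*9 - (-29 - 1*(-37))) = 1/(-9) = -⅑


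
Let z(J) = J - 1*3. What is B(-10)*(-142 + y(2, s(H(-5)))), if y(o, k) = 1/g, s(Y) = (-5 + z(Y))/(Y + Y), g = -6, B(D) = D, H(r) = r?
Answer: 4265/3 ≈ 1421.7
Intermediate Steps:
z(J) = -3 + J (z(J) = J - 3 = -3 + J)
s(Y) = (-8 + Y)/(2*Y) (s(Y) = (-5 + (-3 + Y))/(Y + Y) = (-8 + Y)/((2*Y)) = (-8 + Y)*(1/(2*Y)) = (-8 + Y)/(2*Y))
y(o, k) = -⅙ (y(o, k) = 1/(-6) = -⅙)
B(-10)*(-142 + y(2, s(H(-5)))) = -10*(-142 - ⅙) = -10*(-853/6) = 4265/3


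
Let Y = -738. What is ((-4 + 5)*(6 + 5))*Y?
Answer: -8118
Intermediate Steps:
((-4 + 5)*(6 + 5))*Y = ((-4 + 5)*(6 + 5))*(-738) = (1*11)*(-738) = 11*(-738) = -8118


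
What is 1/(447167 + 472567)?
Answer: 1/919734 ≈ 1.0873e-6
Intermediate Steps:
1/(447167 + 472567) = 1/919734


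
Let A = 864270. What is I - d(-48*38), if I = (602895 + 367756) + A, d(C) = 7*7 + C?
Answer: 1836696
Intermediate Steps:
d(C) = 49 + C
I = 1834921 (I = (602895 + 367756) + 864270 = 970651 + 864270 = 1834921)
I - d(-48*38) = 1834921 - (49 - 48*38) = 1834921 - (49 - 1824) = 1834921 - 1*(-1775) = 1834921 + 1775 = 1836696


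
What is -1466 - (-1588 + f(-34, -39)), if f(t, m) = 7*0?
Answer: 122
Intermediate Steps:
f(t, m) = 0
-1466 - (-1588 + f(-34, -39)) = -1466 - (-1588 + 0) = -1466 - 1*(-1588) = -1466 + 1588 = 122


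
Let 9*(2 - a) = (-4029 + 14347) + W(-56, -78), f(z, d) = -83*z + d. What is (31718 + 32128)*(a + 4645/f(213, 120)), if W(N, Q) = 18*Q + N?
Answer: -122382034590/1951 ≈ -6.2728e+7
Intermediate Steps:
f(z, d) = d - 83*z
W(N, Q) = N + 18*Q
a = -8840/9 (a = 2 - ((-4029 + 14347) + (-56 + 18*(-78)))/9 = 2 - (10318 + (-56 - 1404))/9 = 2 - (10318 - 1460)/9 = 2 - 1/9*8858 = 2 - 8858/9 = -8840/9 ≈ -982.22)
(31718 + 32128)*(a + 4645/f(213, 120)) = (31718 + 32128)*(-8840/9 + 4645/(120 - 83*213)) = 63846*(-8840/9 + 4645/(120 - 17679)) = 63846*(-8840/9 + 4645/(-17559)) = 63846*(-8840/9 + 4645*(-1/17559)) = 63846*(-8840/9 - 4645/17559) = 63846*(-5750495/5853) = -122382034590/1951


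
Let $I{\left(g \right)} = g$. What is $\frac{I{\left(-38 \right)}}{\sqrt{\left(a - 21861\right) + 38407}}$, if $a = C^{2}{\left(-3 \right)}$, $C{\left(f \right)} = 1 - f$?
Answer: $- \frac{19 \sqrt{2}}{91} \approx -0.29528$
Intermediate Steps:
$a = 16$ ($a = \left(1 - -3\right)^{2} = \left(1 + 3\right)^{2} = 4^{2} = 16$)
$\frac{I{\left(-38 \right)}}{\sqrt{\left(a - 21861\right) + 38407}} = - \frac{38}{\sqrt{\left(16 - 21861\right) + 38407}} = - \frac{38}{\sqrt{-21845 + 38407}} = - \frac{38}{\sqrt{16562}} = - \frac{38}{91 \sqrt{2}} = - 38 \frac{\sqrt{2}}{182} = - \frac{19 \sqrt{2}}{91}$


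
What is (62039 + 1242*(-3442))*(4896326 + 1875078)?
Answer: -28527417196700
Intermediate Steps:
(62039 + 1242*(-3442))*(4896326 + 1875078) = (62039 - 4274964)*6771404 = -4212925*6771404 = -28527417196700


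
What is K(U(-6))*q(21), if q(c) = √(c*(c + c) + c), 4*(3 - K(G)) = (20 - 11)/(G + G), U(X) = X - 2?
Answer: 201*√903/64 ≈ 94.376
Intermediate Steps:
U(X) = -2 + X
K(G) = 3 - 9/(8*G) (K(G) = 3 - (20 - 11)/(4*(G + G)) = 3 - 9/(4*(2*G)) = 3 - 9*1/(2*G)/4 = 3 - 9/(8*G))
q(c) = √(c + 2*c²) (q(c) = √(c*(2*c) + c) = √(2*c² + c) = √(c + 2*c²))
K(U(-6))*q(21) = (3 - 9/(8*(-2 - 6)))*√(21*(1 + 2*21)) = (3 - 9/8/(-8))*√(21*(1 + 42)) = (3 - 9/8*(-⅛))*√(21*43) = (3 + 9/64)*√903 = 201*√903/64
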